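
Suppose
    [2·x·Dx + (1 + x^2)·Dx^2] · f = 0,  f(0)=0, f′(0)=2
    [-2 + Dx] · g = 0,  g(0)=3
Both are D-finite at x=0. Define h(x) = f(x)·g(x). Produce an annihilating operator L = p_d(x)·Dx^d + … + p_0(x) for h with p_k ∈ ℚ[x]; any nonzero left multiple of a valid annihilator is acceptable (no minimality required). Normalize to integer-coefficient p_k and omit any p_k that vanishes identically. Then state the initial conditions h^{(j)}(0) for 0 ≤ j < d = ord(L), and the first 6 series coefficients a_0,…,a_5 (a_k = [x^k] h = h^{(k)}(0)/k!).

L = (4 - 4·x + 4·x^2) + (-4 + 2·x - 4·x^2)·Dx + (1 + x^2)·Dx^2  (order 2).
h: a_k = 0, 6, 12, 10, 4, 6/5, …
ICs: h(0) = 0, h′(0) = 6.

f: a_k = 0, 2, 0, -2/3, 0, 2/5, …
g: a_k = 3, 6, 6, 4, 2, 4/5, …
L₀ := L_f ⊗_s L_g (sym. prod.), ord ≤ 2.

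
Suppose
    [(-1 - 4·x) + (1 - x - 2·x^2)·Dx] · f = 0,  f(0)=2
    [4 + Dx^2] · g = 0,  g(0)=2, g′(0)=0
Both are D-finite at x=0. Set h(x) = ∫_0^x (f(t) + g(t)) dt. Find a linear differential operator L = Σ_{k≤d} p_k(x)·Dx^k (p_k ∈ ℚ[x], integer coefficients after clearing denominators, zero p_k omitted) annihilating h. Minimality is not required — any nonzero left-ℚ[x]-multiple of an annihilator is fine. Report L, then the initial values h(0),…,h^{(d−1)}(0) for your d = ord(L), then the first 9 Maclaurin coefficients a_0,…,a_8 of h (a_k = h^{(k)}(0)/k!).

f: a_k = 2, 2, 6, 10, 22, 42, 86, 170, 342, …
g: a_k = 2, 0, -4, 0, 4/3, 0, -8/45, 0, 4/315, …
Sum ⇒ L₀ = lclm(L_f,L_g) in ℚ(x)⟨Dx⟩.
h=∫₀ˣh₀: take L = L₀·Dx.
L = (68 + 304·x + 200·x^2 + 320·x^3 + 160·x^4 + 128·x^5)·Dx + (-20 + 12·x + 24·x^2 + 8·x^3 + 48·x^4 + 96·x^5 + 64·x^6)·Dx^2 + (17 + 76·x + 50·x^2 + 80·x^3 + 40·x^4 + 32·x^5)·Dx^3 + (-5 + 3·x + 6·x^2 + 2·x^3 + 12·x^4 + 24·x^5 + 16·x^6)·Dx^4  (order 4).
h: a_k = 0, 4, 1, 2/3, 5/2, 14/3, 7, 3862/315, 85/4, …
ICs: h(0) = 0, h′(0) = 4, h′′(0) = 2, h′′′(0) = 4.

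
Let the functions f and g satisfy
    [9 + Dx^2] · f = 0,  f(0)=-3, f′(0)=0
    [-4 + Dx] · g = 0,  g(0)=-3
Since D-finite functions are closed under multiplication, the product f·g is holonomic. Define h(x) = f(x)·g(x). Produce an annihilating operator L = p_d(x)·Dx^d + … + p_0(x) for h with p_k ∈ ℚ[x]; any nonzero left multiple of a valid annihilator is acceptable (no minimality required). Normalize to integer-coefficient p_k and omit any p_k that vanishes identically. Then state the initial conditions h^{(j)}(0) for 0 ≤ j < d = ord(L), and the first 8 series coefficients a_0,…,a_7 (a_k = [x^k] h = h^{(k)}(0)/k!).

L = 25 - 8·Dx + Dx^2  (order 2).
h: a_k = 9, 36, 63/2, -66, -1581/8, -2337/10, -11753/80, -4031/140, …
ICs: h(0) = 9, h′(0) = 36.

f: a_k = -3, 0, 27/2, 0, -81/8, 0, 243/80, 0, …
g: a_k = -3, -12, -24, -32, -32, -128/5, -256/15, -1024/105, …
Product ⇒ symmetric product L₀, ord ≤ 2.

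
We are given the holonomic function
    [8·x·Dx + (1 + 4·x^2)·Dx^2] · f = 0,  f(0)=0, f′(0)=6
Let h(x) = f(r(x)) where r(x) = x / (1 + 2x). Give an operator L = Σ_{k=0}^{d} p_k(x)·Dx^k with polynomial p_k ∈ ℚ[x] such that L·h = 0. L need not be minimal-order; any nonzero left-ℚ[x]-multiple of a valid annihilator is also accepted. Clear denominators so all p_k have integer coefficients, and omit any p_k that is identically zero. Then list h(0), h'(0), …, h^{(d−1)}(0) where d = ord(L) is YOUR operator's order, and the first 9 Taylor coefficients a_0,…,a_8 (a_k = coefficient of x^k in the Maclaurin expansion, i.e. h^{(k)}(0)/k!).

L = (4 + 16·x)·Dx + (1 + 4·x + 8·x^2)·Dx^2  (order 2).
h: a_k = 0, 6, -12, 16, 0, -384/5, 256, -3072/7, 0, …
ICs: h(0) = 0, h′(0) = 6.

f: a_k = 0, 6, 0, -8, 0, 96/5, 0, -384/7, 0, …
Substitute x→r, Dx→(1/r')Dx; clear ⇒ L₀.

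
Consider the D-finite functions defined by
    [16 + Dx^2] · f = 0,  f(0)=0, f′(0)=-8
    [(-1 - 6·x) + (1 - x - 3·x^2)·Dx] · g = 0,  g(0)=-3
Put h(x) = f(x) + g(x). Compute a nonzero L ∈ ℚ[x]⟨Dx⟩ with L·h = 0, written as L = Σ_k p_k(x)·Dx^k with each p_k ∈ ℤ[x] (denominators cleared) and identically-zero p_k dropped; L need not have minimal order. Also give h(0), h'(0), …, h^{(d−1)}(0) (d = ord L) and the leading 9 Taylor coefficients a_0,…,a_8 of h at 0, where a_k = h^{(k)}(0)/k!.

L = (-464 - 2816·x - 416·x^2 - 2112·x^3 - 5760·x^4 - 6912·x^5) + (192 - 304·x - 672·x^2 + 1312·x^3 + 1008·x^4 - 3456·x^5 - 3456·x^6)·Dx + (-29 - 176·x - 26·x^2 - 132·x^3 - 360·x^4 - 432·x^5)·Dx^2 + (12 - 19·x - 42·x^2 + 82·x^3 + 63·x^4 - 216·x^5 - 216·x^6)·Dx^3  (order 3).
h: a_k = -3, -11, -12, 1/3, -57, -2056/15, -291, -203017/315, -1524, …
ICs: h(0) = -3, h′(0) = -11, h′′(0) = -24.

f: a_k = 0, -8, 0, 64/3, 0, -256/15, 0, 2048/315, 0, …
g: a_k = -3, -3, -12, -21, -57, -120, -291, -651, -1524, …
L₀ := lclm(L_f,L_g); ord L₀ ≤ 2+1.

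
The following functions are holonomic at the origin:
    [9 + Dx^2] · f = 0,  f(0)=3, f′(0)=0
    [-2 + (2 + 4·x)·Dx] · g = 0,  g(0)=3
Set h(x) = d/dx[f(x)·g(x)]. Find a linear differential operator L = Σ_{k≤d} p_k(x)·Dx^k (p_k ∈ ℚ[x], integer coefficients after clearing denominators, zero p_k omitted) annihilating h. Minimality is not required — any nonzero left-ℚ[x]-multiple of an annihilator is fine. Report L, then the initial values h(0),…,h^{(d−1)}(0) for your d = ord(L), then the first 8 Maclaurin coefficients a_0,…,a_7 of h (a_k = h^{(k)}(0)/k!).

f: a_k = 3, 0, -27/2, 0, 81/8, 0, -243/80, 0, …
g: a_k = 3, 3, -3/2, 3/2, -15/8, 21/8, -63/16, 99/16, …
h₀=f·g: eliminate ⇒ L₀, order ≤ 2·1.
h₀' ⇒ L via d/dx closure of L₀.
L = (14 + 84·x + 192·x^2 + 216·x^3 + 108·x^4) + (-1 - 8·x - 18·x^2 - 12·x^3)·Dx + (1 + 7·x + 19·x^2 + 24·x^3 + 12·x^4)·Dx^2  (order 2).
h: a_k = 9, -90, -108, 180, 90, -324/5, -378/5, 2808/35, …
ICs: h(0) = 9, h′(0) = -90.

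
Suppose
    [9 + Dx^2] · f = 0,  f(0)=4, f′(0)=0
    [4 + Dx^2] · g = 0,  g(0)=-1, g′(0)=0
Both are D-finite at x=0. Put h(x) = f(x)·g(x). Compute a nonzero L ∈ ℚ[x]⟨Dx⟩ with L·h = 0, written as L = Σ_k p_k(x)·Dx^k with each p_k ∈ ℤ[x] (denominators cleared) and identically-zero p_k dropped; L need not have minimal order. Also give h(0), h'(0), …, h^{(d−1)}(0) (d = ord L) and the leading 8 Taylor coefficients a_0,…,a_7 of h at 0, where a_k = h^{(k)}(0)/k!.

L = 25 + 26·Dx^2 + Dx^4  (order 4).
h: a_k = -4, 0, 26, 0, -313/6, 0, 7813/180, 0, …
ICs: h(0) = -4, h′(0) = 0, h′′(0) = 52, h′′′(0) = 0.

f: a_k = 4, 0, -18, 0, 27/2, 0, -81/20, 0, …
g: a_k = -1, 0, 2, 0, -2/3, 0, 4/45, 0, …
Product ⇒ symmetric product L₀, ord ≤ 4.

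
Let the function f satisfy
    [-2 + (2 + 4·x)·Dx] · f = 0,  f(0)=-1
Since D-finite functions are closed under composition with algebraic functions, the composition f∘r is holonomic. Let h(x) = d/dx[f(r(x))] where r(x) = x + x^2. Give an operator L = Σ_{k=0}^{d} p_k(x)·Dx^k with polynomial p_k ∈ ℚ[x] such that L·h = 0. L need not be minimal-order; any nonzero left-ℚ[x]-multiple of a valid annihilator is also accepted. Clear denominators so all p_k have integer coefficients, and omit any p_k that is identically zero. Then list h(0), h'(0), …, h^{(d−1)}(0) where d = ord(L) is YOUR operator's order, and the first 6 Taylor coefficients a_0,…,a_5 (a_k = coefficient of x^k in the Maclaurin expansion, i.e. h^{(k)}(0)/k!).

f: a_k = -1, -1, 1/2, -1/2, 5/8, -7/8, …
Change of var in L_f (x↦r) gives L₀.
Derive L from L₀ (diff closure).
L = 1 + (-1 - 4·x - 6·x^2 - 4·x^3)·Dx  (order 1).
h: a_k = -1, -1, 3/2, -3/2, 5/8, 9/8, …
ICs: h(0) = -1.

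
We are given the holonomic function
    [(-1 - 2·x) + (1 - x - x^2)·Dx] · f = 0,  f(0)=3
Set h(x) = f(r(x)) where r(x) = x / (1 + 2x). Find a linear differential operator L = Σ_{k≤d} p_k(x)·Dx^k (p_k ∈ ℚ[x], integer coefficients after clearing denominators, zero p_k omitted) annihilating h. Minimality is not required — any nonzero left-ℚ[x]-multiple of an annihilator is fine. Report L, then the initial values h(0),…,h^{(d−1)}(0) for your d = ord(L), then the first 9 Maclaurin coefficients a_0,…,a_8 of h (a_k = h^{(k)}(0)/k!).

L = (-1 - 4·x) + (1 + 5·x + 7·x^2 + 2·x^3)·Dx  (order 1).
h: a_k = 3, 3, 0, -3, 9, -24, 63, -165, 432, …
ICs: h(0) = 3.

f: a_k = 3, 3, 6, 9, 15, 24, 39, 63, 102, …
L₀ from L_f via x↦r, Dx↦r'^{-1}Dx.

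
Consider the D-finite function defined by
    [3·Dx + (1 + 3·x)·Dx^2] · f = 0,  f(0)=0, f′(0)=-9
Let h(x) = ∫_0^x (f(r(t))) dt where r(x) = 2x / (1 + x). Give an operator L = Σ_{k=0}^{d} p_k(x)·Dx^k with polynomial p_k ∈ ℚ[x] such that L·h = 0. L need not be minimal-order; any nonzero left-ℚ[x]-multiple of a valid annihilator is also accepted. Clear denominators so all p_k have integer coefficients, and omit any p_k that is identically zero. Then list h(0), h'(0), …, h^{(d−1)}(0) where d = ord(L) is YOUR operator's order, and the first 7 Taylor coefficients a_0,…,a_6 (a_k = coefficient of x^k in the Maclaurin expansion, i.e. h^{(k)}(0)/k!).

f: a_k = 0, -9, 27/2, -27, 243/4, -729/5, 729/2, …
Substitute x→r, Dx→(1/r')Dx; clear ⇒ L₀.
∫: right-multiply L₀ by Dx.
L = (8 + 14·x)·Dx^2 + (1 + 8·x + 7·x^2)·Dx^3  (order 3).
h: a_k = 0, 0, -9, 24, -171/2, 360, -8403/5, …
ICs: h(0) = 0, h′(0) = 0, h′′(0) = -18.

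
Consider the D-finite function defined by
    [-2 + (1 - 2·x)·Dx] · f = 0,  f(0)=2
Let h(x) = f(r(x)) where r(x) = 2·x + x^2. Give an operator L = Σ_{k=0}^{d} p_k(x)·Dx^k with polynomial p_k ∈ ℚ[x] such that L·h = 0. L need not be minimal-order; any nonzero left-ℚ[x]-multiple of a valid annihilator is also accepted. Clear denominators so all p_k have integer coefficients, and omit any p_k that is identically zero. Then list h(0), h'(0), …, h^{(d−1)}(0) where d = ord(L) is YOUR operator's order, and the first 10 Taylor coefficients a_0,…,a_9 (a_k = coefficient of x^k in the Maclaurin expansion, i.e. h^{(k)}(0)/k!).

L = (4 + 4·x) + (-1 + 4·x + 2·x^2)·Dx  (order 1).
h: a_k = 2, 8, 36, 160, 712, 3168, 14096, 62720, 279072, 1241728, …
ICs: h(0) = 2.

f: a_k = 2, 4, 8, 16, 32, 64, 128, 256, 512, 1024, …
Change of var in L_f (x↦r) gives L₀.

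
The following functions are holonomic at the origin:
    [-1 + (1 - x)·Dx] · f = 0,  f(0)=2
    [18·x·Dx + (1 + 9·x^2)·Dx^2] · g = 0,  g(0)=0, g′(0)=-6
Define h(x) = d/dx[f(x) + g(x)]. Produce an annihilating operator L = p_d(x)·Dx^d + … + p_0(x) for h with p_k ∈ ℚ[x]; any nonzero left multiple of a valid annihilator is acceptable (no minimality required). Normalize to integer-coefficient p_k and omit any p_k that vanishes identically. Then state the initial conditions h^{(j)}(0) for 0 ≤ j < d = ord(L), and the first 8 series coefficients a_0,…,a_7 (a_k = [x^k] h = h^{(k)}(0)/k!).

f: a_k = 2, 2, 2, 2, 2, 2, 2, 2, …
g: a_k = 0, -6, 0, 18, 0, -486/5, 0, 4374/7, …
Weyl lclm of L_f,L_g ⇒ L₀ (ord ≤ 3).
Derive L from L₀ (diff closure).
L = (-18 + 72·x + 486·x^2) + (12 - 18·x - 180·x^2 + 486·x^3)·Dx + (-1 - 8·x - 72·x^3 + 81·x^4)·Dx^2  (order 2).
h: a_k = -4, 4, 60, 8, -476, 12, 4388, 16, …
ICs: h(0) = -4, h′(0) = 4.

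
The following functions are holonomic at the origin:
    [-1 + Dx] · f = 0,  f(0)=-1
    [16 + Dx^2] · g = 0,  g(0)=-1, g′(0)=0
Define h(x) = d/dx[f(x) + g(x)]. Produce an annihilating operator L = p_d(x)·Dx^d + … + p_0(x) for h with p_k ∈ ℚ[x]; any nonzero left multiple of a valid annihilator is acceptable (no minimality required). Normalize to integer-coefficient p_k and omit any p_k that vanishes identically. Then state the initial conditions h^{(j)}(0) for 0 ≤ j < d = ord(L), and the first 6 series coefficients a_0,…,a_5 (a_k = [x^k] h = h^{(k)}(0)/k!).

f: a_k = -1, -1, -1/2, -1/6, -1/24, -1/120, …
g: a_k = -1, 0, 8, 0, -32/3, 0, …
L₀ := lclm(L_f,L_g); ord L₀ ≤ 1+2.
h=h₀': d/dx-closure on L₀ ⇒ L.
L = 16 - 16·Dx + Dx^2 - Dx^3  (order 3).
h: a_k = -1, 15, -1/2, -257/6, -1/24, 273/8, …
ICs: h(0) = -1, h′(0) = 15, h′′(0) = -1.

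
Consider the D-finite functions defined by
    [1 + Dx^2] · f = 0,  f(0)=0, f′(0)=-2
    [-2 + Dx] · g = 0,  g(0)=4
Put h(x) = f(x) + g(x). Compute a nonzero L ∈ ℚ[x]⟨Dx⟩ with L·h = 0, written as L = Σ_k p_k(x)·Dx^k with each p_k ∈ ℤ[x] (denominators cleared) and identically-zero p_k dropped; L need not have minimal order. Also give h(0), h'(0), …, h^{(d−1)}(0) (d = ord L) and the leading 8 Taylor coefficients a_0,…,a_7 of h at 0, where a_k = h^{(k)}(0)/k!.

f: a_k = 0, -2, 0, 1/3, 0, -1/60, 0, 1/2520, …
g: a_k = 4, 8, 8, 16/3, 8/3, 16/15, 16/45, 32/315, …
Sum ⇒ L₀ = lclm(L_f,L_g) in ℚ(x)⟨Dx⟩.
L = -2 + Dx - 2·Dx^2 + Dx^3  (order 3).
h: a_k = 4, 6, 8, 17/3, 8/3, 21/20, 16/45, 257/2520, …
ICs: h(0) = 4, h′(0) = 6, h′′(0) = 16.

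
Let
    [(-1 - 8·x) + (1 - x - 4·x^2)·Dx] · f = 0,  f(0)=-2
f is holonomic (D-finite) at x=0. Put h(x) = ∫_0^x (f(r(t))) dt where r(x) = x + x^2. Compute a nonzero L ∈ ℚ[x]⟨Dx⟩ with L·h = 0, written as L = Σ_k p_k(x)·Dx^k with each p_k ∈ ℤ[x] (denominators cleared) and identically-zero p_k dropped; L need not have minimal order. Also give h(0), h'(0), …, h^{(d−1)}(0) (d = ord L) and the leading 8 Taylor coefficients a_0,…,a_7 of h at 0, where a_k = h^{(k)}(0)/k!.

f: a_k = -2, -2, -10, -18, -58, -130, -362, -882, …
f∘r: x↦r, Dx↦Dx/r' in L_f ⇒ L₀.
Integrate: L := L₀·Dx.
L = (1 + 10·x + 24·x^2 + 16·x^3)·Dx + (-1 + x + 5·x^2 + 8·x^3 + 4·x^4)·Dx^2  (order 2).
h: a_k = 0, -2, -1, -4, -19/2, -122/5, -208/3, -1378/7, …
ICs: h(0) = 0, h′(0) = -2.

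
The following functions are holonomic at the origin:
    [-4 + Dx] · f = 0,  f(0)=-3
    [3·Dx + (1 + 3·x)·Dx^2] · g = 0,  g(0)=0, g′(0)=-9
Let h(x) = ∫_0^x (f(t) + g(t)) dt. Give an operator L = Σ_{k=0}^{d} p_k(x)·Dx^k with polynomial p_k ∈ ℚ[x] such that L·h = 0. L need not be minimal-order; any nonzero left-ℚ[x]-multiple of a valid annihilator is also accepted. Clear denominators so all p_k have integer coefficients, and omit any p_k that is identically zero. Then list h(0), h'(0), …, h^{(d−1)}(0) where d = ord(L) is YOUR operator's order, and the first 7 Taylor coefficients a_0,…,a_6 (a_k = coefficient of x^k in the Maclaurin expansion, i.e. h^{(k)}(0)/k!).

L = (-120 - 144·x)·Dx^2 + (2 - 96·x - 144·x^2)·Dx^3 + (7 + 33·x + 36·x^2)·Dx^4  (order 4).
h: a_k = 0, -3, -21/2, -7/2, -59/4, 23/4, -857/30, …
ICs: h(0) = 0, h′(0) = -3, h′′(0) = -21, h′′′(0) = -21.

f: a_k = -3, -12, -24, -32, -32, -128/5, -256/15, …
g: a_k = 0, -9, 27/2, -27, 243/4, -729/5, 729/2, …
Weyl lclm of L_f,L_g ⇒ L₀ (ord ≤ 3).
h=∫₀ˣh₀: take L = L₀·Dx.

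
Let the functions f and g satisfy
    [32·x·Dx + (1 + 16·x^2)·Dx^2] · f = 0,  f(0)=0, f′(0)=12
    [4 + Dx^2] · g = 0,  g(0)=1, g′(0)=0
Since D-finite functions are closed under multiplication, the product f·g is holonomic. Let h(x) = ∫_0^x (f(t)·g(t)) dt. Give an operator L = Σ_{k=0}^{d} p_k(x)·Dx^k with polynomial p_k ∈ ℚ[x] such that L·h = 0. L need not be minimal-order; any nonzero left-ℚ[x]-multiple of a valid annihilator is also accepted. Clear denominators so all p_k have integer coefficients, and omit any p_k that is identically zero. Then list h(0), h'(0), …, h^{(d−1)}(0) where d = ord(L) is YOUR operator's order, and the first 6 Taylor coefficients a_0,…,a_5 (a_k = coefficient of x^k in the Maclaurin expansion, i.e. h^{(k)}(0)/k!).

f: a_k = 0, 12, 0, -64, 0, 3072/5, …
g: a_k = 1, 0, -2, 0, 2/3, 0, …
L₀ := L_f ⊗_s L_g (sym. prod.), ord ≤ 4.
Integrate: L := L₀·Dx.
L = (1360 + 60416·x^2 + 106496·x^4 + 262144·x^6 + 1048576·x^8)·Dx + (2304·x + 45056·x^3 + 196608·x^5 + 1048576·x^7)·Dx^2 + (360 + 15872·x^2 + 36864·x^4 + 131072·x^6 + 524288·x^8)·Dx^3 + (576·x + 11264·x^3 + 49152·x^5 + 262144·x^7)·Dx^4 + (5 + 192·x^2 + 2560·x^4 + 16384·x^6 + 65536·x^8)·Dx^5  (order 5).
h: a_k = 0, 0, 6, 0, -22, 0, …
ICs: h(0) = 0, h′(0) = 0, h′′(0) = 12, h′′′(0) = 0, h′′′′(0) = -528.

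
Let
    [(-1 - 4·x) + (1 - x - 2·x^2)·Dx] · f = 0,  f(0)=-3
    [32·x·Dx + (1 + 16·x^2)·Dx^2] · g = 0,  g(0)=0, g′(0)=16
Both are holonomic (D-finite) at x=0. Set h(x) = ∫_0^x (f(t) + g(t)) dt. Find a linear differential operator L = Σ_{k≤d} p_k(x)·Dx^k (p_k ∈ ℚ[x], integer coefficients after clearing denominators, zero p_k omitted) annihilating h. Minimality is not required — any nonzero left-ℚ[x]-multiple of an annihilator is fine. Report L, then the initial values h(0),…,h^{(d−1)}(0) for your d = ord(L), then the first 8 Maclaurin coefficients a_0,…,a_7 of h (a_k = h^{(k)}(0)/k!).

L = (-96 + 384·x + 6912·x^2 + 15360·x^3 + 40704·x^4 + 12288·x^6)·Dx^2 + (31 + 104·x - 392·x^2 + 736·x^3 + 14912·x^4 + 27904·x^5 + 3072·x^6 + 12288·x^7)·Dx^3 + (-3 - 19·x - 128·x^2 - 152·x^3 - 1128·x^4 + 2496·x^5 + 2560·x^6 + 1024·x^7 + 2048·x^8)·Dx^4  (order 4).
h: a_k = 0, -3, 13/2, -3, -301/12, -33/5, 3781/30, -129/7, …
ICs: h(0) = 0, h′(0) = -3, h′′(0) = 13, h′′′(0) = -18.

f: a_k = -3, -3, -9, -15, -33, -63, -129, -255, …
g: a_k = 0, 16, 0, -256/3, 0, 4096/5, 0, -65536/7, …
Weyl lclm of L_f,L_g ⇒ L₀ (ord ≤ 3).
Integrate: L := L₀·Dx.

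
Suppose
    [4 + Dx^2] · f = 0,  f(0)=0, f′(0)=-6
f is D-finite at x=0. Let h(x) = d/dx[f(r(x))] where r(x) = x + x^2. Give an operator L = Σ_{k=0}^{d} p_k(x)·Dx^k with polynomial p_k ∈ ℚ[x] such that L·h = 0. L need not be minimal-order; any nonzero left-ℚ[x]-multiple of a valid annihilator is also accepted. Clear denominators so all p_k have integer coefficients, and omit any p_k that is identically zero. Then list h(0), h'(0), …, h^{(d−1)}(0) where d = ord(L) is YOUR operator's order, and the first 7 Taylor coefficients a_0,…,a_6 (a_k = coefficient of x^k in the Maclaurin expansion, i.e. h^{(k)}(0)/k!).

L = (16 + 32·x + 96·x^2 + 128·x^3 + 64·x^4) + (-6 - 12·x)·Dx + (1 + 4·x + 4·x^2)·Dx^2  (order 2).
h: a_k = -6, -12, 12, 48, 56, 0, -832/15, …
ICs: h(0) = -6, h′(0) = -12.

f: a_k = 0, -6, 0, 4, 0, -4/5, 0, …
f∘r: x↦r, Dx↦Dx/r' in L_f ⇒ L₀.
h=h₀': d/dx-closure on L₀ ⇒ L.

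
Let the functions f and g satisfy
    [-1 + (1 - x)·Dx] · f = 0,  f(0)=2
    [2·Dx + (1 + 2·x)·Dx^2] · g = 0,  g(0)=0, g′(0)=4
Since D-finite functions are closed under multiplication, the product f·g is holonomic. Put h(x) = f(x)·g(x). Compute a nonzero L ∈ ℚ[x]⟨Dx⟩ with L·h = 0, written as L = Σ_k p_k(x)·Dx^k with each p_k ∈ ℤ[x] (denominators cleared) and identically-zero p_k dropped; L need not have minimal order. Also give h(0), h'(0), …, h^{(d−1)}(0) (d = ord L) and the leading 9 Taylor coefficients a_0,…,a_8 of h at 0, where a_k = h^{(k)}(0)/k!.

L = 2 + 6·x·Dx + (-1 - x + 2·x^2)·Dx^2  (order 2).
h: a_k = 0, 8, 0, 32/3, -16/3, 304/15, -112/5, 1776/35, -2704/35, …
ICs: h(0) = 0, h′(0) = 8.

f: a_k = 2, 2, 2, 2, 2, 2, 2, 2, 2, …
g: a_k = 0, 4, -4, 16/3, -8, 64/5, -64/3, 256/7, -64, …
h₀=f·g: eliminate ⇒ L₀, order ≤ 1·2.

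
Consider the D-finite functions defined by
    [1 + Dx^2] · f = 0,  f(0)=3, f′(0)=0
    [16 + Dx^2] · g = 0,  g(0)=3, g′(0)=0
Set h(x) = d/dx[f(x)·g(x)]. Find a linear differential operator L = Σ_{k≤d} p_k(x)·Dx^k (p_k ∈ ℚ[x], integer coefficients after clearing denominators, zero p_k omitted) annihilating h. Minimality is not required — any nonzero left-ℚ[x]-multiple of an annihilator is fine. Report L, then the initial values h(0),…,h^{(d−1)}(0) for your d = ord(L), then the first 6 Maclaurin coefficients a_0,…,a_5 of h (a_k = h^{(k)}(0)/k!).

L = 225 + 34·Dx^2 + Dx^4  (order 4).
h: a_k = 0, -153, 0, 1059/2, 0, -24531/40, …
ICs: h(0) = 0, h′(0) = -153, h′′(0) = 0, h′′′(0) = 3177.

f: a_k = 3, 0, -3/2, 0, 1/8, 0, …
g: a_k = 3, 0, -24, 0, 32, 0, …
Sym-product of L_f,L_g gives L₀ (≤ ord 4).
h=h₀': d/dx-closure on L₀ ⇒ L.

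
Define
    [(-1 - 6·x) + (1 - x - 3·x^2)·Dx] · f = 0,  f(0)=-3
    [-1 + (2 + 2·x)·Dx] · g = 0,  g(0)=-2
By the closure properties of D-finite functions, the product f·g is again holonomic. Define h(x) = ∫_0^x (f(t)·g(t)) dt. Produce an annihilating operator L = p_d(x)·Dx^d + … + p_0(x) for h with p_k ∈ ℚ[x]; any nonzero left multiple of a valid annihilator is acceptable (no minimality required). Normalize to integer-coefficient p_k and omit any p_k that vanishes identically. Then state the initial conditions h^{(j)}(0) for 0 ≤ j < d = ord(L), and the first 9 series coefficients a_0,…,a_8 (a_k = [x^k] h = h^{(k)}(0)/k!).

f: a_k = -3, -3, -12, -21, -57, -120, -291, -651, -1524, …
g: a_k = -2, -1, 1/4, -1/8, 5/64, -7/128, 21/512, -33/1024, 429/16384, …
Sym-product of L_f,L_g gives L₀ (≤ ord 1).
h=∫h₀ ⇒ L = L₀·Dx.
L = (3 + 13·x + 9·x^2)·Dx + (-2 + 8·x^2 + 6·x^3)·Dx^2  (order 2).
h: a_k = 0, 6, 9/2, 35/4, 429/32, 8457/320, 12509/256, 353013/3584, 1606773/8192, …
ICs: h(0) = 0, h′(0) = 6.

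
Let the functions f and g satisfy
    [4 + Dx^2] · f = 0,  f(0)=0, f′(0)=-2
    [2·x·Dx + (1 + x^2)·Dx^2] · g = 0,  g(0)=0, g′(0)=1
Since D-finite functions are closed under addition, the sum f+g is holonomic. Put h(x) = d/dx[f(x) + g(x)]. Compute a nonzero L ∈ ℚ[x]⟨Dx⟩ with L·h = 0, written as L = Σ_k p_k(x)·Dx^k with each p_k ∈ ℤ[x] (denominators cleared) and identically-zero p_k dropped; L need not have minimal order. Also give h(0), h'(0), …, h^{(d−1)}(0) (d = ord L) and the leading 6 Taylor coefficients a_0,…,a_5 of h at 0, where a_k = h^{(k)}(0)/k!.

L = (-32·x + 80·x^3 + 16·x^5) + (4 + 32·x^2 + 36·x^4 + 8·x^6)·Dx + (-8·x + 20·x^3 + 4·x^5)·Dx^2 + (1 + 8·x^2 + 9·x^4 + 2·x^6)·Dx^3  (order 3).
h: a_k = -1, 0, 3, 0, -1/3, 0, …
ICs: h(0) = -1, h′(0) = 0, h′′(0) = 6.

f: a_k = 0, -2, 0, 4/3, 0, -4/15, …
g: a_k = 0, 1, 0, -1/3, 0, 1/5, …
Weyl lclm of L_f,L_g ⇒ L₀ (ord ≤ 4).
Differentiate: ansatz ord ≤ ord L₀ ⇒ L.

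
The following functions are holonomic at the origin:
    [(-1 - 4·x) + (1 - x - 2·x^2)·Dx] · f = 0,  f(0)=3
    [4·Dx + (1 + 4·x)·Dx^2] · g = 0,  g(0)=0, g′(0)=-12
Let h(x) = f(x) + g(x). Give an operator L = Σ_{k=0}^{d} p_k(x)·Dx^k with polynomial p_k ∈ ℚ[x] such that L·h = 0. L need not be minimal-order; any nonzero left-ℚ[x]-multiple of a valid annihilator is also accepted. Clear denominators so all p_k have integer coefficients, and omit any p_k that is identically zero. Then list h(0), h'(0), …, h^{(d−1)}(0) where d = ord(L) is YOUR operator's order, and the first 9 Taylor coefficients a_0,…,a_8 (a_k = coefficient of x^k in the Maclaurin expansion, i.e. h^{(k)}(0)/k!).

f: a_k = 3, 3, 9, 15, 33, 63, 129, 255, 513, …
g: a_k = 0, -12, 24, -64, 192, -3072/5, 2048, -49152/7, 24576, …
Sum ⇒ L₀ = lclm(L_f,L_g) in ℚ(x)⟨Dx⟩.
L = (156 + 624·x + 1440·x^2 + 768·x^3 + 768·x^4)·Dx + (-1 + 160·x + 1064·x^2 + 1952·x^3 + 1600·x^4 + 1280·x^5)·Dx^2 + (-5 - 39·x - 66·x^2 + 80·x^3 + 240·x^4 + 384·x^5 + 256·x^6)·Dx^3  (order 3).
h: a_k = 3, -9, 33, -49, 225, -2757/5, 2177, -47367/7, 25089, …
ICs: h(0) = 3, h′(0) = -9, h′′(0) = 66.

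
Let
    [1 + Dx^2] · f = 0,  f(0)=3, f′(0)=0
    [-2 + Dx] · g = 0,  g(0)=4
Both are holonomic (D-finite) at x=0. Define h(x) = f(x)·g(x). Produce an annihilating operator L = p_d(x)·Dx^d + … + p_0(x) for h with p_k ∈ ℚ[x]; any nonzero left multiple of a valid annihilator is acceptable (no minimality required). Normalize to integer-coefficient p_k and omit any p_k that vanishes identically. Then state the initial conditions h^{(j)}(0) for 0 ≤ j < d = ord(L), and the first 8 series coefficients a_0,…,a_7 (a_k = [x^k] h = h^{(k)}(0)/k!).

L = 5 - 4·Dx + Dx^2  (order 2).
h: a_k = 12, 24, 18, 4, -7/2, -19/5, -39/20, -139/210, …
ICs: h(0) = 12, h′(0) = 24.

f: a_k = 3, 0, -3/2, 0, 1/8, 0, -1/240, 0, …
g: a_k = 4, 8, 8, 16/3, 8/3, 16/15, 16/45, 32/315, …
f·g: L₀ = L_f ⊗_s L_g, ord ≤ 2·1.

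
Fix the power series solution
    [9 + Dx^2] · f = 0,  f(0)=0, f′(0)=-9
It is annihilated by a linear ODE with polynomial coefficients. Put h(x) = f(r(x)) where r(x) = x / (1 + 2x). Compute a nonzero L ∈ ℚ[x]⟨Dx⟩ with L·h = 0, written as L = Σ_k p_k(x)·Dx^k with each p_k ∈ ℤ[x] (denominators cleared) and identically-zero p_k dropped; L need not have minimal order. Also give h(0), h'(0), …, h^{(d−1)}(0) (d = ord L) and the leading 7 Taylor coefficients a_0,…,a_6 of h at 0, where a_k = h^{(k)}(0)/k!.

L = 9 + (4 + 24·x + 48·x^2 + 32·x^3)·Dx + (1 + 8·x + 24·x^2 + 32·x^3 + 16·x^4)·Dx^2  (order 2).
h: a_k = 0, -9, 18, -45/2, -9, 6957/40, -2925/4, …
ICs: h(0) = 0, h′(0) = -9.

f: a_k = 0, -9, 0, 27/2, 0, -243/40, 0, …
h₀=f(r): pull back L_f along r ⇒ L₀.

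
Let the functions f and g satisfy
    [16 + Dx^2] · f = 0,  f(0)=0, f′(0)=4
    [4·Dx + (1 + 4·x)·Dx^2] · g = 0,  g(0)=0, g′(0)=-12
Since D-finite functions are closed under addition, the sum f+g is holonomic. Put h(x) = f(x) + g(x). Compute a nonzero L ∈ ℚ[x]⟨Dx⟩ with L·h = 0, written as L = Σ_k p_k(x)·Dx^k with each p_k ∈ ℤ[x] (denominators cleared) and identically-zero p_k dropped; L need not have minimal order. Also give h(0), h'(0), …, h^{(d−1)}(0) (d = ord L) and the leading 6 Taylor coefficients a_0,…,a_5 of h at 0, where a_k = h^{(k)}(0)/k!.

L = (448 + 512·x + 1024·x^2)·Dx + (48 + 320·x + 768·x^2 + 1024·x^3)·Dx^2 + (28 + 32·x + 64·x^2)·Dx^3 + (3 + 20·x + 48·x^2 + 64·x^3)·Dx^4  (order 4).
h: a_k = 0, -8, 24, -224/3, 192, -9088/15, …
ICs: h(0) = 0, h′(0) = -8, h′′(0) = 48, h′′′(0) = -448.

f: a_k = 0, 4, 0, -32/3, 0, 128/15, …
g: a_k = 0, -12, 24, -64, 192, -3072/5, …
h₀=f+g: left-lcm gives L₀, ord ≤ 4.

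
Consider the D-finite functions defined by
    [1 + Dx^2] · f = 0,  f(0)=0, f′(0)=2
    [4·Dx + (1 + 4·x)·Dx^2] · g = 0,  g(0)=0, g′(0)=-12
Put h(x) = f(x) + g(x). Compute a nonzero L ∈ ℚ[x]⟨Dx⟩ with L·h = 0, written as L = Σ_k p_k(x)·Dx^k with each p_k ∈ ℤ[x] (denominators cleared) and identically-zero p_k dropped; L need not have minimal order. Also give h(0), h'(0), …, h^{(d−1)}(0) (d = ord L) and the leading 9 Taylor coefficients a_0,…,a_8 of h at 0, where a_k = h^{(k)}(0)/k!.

f: a_k = 0, 2, 0, -1/3, 0, 1/60, 0, -1/2520, 0, …
g: a_k = 0, -12, 24, -64, 192, -3072/5, 2048, -49152/7, 24576, …
Sum ⇒ L₀ = lclm(L_f,L_g) in ℚ(x)⟨Dx⟩.
L = (388 + 32·x + 64·x^2)·Dx + (33 + 140·x + 48·x^2 + 64·x^3)·Dx^2 + (388 + 32·x + 64·x^2)·Dx^3 + (33 + 140·x + 48·x^2 + 64·x^3)·Dx^4  (order 4).
h: a_k = 0, -10, 24, -193/3, 192, -36863/60, 2048, -17694721/2520, 24576, …
ICs: h(0) = 0, h′(0) = -10, h′′(0) = 48, h′′′(0) = -386.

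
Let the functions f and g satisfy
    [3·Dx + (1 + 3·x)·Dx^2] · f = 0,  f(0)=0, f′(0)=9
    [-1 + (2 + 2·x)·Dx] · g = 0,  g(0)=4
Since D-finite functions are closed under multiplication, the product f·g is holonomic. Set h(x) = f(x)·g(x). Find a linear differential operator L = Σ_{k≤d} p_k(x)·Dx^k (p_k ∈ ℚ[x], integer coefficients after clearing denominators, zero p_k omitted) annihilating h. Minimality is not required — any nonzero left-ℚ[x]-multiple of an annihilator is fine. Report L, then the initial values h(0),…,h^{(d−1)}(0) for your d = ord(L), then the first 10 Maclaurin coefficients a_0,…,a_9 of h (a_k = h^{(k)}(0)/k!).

f: a_k = 0, 9, -27/2, 27, -243/4, 729/5, -729/2, 6561/7, -19683/8, 6561, …
g: a_k = 4, 2, -1/2, 1/4, -5/32, 7/64, -21/256, 33/512, -429/8192, 715/16384, …
f·g: L₀ = L_f ⊗_s L_g, ord ≤ 2·1.
L = (-3 + 3·x) + (8 + 8·x)·Dx + (4 + 20·x + 28·x^2 + 12·x^3)·Dx^2  (order 2).
h: a_k = 0, 36, -36, 153/2, -180, 70947/160, -180189/160, 26213571/8960, -34648749/4480, 1188769797/57344, …
ICs: h(0) = 0, h′(0) = 36.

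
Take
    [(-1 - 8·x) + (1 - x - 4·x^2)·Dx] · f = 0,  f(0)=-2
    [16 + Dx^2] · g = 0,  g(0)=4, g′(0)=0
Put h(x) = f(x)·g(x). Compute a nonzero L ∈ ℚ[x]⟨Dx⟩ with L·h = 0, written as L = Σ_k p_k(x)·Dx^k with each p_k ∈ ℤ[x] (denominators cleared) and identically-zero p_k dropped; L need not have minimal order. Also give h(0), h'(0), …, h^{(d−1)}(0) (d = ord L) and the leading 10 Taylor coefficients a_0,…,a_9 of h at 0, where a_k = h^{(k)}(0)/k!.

L = (-8 + 16·x + 64·x^2) + (2 + 16·x)·Dx + (-1 + x + 4·x^2)·Dx^2  (order 2).
h: a_k = -8, -8, 24, -8, 8/3, -88/3, 1208/45, -4072/45, 136/35, -112792/315, …
ICs: h(0) = -8, h′(0) = -8.

f: a_k = -2, -2, -10, -18, -58, -130, -362, -882, -2330, -5858, …
g: a_k = 4, 0, -32, 0, 128/3, 0, -1024/45, 0, 2048/315, 0, …
L₀ := L_f ⊗_s L_g (sym. prod.), ord ≤ 2.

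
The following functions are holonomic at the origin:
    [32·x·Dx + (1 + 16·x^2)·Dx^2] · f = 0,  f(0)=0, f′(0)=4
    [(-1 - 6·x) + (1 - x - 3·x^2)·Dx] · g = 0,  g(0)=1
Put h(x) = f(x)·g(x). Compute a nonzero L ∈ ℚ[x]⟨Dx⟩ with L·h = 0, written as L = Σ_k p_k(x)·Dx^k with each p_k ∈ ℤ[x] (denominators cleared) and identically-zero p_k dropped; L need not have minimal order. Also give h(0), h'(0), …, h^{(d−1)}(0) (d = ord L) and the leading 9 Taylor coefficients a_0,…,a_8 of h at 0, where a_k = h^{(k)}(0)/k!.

f: a_k = 0, 4, 0, -64/3, 0, 1024/5, 0, -16384/7, 0, …
g: a_k = 1, 1, 4, 7, 19, 40, 97, 217, 508, …
Product ⇒ symmetric product L₀, ord ≤ 2.
L = (6 + 32·x + 288·x^2) + (2 - 20·x + 64·x^2 + 288·x^3)·Dx + (-1 + x - 13·x^2 + 16·x^3 + 48·x^4)·Dx^2  (order 2).
h: a_k = 0, 4, 4, -16/3, 20/3, 2932/15, 3232/15, -161564/105, -93692/105, …
ICs: h(0) = 0, h′(0) = 4.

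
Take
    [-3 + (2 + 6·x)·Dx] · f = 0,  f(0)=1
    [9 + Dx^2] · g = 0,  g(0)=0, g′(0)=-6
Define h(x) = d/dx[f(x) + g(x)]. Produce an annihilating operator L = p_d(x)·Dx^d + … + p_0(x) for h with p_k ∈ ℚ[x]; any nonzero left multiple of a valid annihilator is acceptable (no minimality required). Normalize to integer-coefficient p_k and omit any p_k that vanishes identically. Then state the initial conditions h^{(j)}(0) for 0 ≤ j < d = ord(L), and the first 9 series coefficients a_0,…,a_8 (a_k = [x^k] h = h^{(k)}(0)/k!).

L = (-513 - 648·x - 972·x^2) + (-126 - 810·x - 1944·x^2 - 1944·x^3)·Dx + (-57 - 72·x - 108·x^2)·Dx^2 + (-14 - 90·x - 216·x^2 - 216·x^3)·Dx^3  (order 3).
h: a_k = -9/2, -9/4, 513/16, -405/32, 3321/256, -45927/512, 2588193/10240, -2814669/4096, 4430864187/2293760, …
ICs: h(0) = -9/2, h′(0) = -9/4, h′′(0) = 513/8.

f: a_k = 1, 3/2, -9/8, 27/16, -405/128, 1701/256, -15309/1024, 72171/2048, -2814669/32768, …
g: a_k = 0, -6, 0, 9, 0, -81/20, 0, 243/280, 0, …
h₀=f+g: left-lcm gives L₀, ord ≤ 3.
Differentiate: ansatz ord ≤ ord L₀ ⇒ L.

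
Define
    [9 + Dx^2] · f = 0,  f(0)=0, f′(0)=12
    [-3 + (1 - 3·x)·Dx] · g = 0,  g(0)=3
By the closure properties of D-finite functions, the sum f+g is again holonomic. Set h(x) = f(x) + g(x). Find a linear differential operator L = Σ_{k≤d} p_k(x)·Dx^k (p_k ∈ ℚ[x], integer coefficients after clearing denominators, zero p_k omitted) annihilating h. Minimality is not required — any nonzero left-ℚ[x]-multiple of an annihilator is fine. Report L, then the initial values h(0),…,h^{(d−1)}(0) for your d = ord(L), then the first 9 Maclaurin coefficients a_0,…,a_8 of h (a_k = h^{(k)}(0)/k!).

f: a_k = 0, 12, 0, -18, 0, 81/10, 0, -243/140, 0, …
g: a_k = 3, 9, 27, 81, 243, 729, 2187, 6561, 19683, …
f+g: L₀ = lclm(L_f,L_g), ord ≤ 2+1.
L = (-63 + 54·x - 81·x^2) + (9 - 45·x + 81·x^2 - 81·x^3)·Dx + (-7 + 6·x - 9·x^2)·Dx^2 + (1 - 5·x + 9·x^2 - 9·x^3)·Dx^3  (order 3).
h: a_k = 3, 21, 27, 63, 243, 7371/10, 2187, 918297/140, 19683, …
ICs: h(0) = 3, h′(0) = 21, h′′(0) = 54.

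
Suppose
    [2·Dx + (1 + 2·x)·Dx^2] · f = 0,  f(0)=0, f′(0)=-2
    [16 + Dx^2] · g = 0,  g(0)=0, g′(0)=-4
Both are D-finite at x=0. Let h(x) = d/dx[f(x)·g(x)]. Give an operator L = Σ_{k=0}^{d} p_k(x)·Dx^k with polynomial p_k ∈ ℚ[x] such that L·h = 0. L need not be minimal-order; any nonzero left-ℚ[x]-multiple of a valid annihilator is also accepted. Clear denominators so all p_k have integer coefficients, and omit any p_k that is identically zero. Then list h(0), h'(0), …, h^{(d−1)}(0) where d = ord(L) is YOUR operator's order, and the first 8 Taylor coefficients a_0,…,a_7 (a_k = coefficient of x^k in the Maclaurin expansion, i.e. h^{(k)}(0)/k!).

f: a_k = 0, -2, 2, -8/3, 4, -32/5, 32/3, -128/7, …
g: a_k = 0, -4, 0, 32/3, 0, -128/15, 0, 1024/315, …
f·g: L₀ = L_f ⊗_s L_g, ord ≤ 2·2.
h₀' ⇒ L via d/dx closure of L₀.
L = (-896 + 28672·x + 282624·x^2 + 1032192·x^3 + 1826816·x^4 + 1572864·x^5 + 524288·x^6) + (576 + 12416·x + 66560·x^2 + 153600·x^3 + 163840·x^4 + 65536·x^5)·Dx + (280 + 6592·x + 44480·x^2 + 141312·x^3 + 234496·x^4 + 196608·x^5 + 65536·x^6)·Dx^2 + (36 + 776·x + 4160·x^2 + 9600·x^3 + 10240·x^4 + 4096·x^5)·Dx^3 + (21 + 300·x + 1676·x^2 + 4800·x^3 + 7520·x^4 + 6144·x^5 + 2048·x^6)·Dx^4  (order 4).
h: a_k = 0, 16, -24, -128/3, 80/3, 256/3, -1792/15, 53248/315, …
ICs: h(0) = 0, h′(0) = 16, h′′(0) = -48, h′′′(0) = -256.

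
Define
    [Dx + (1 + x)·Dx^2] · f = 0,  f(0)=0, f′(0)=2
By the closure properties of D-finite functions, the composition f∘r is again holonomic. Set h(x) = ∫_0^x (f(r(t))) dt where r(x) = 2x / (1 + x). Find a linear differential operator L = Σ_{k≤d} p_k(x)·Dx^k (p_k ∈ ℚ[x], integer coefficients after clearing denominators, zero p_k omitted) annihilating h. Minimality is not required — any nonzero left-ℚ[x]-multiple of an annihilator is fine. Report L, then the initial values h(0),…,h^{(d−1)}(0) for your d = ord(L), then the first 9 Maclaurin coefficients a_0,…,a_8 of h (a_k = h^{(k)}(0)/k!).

f: a_k = 0, 2, -1, 2/3, -1/2, 2/5, -1/3, 2/7, -1/4, …
h₀=f(r): pull back L_f along r ⇒ L₀.
Integrate: L := L₀·Dx.
L = (4 + 6·x)·Dx^2 + (1 + 4·x + 3·x^2)·Dx^3  (order 3).
h: a_k = 0, 0, 2, -8/3, 13/3, -8, 242/15, -104/3, 1093/14, …
ICs: h(0) = 0, h′(0) = 0, h′′(0) = 4.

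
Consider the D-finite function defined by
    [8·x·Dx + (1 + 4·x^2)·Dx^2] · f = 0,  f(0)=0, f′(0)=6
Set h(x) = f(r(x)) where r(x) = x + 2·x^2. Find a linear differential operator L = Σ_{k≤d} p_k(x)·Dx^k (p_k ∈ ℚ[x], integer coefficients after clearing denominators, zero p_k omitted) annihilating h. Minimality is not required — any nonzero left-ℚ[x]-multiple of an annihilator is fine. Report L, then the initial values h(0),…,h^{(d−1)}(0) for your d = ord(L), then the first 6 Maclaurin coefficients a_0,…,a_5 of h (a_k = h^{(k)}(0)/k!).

f: a_k = 0, 6, 0, -8, 0, 96/5, …
f∘r: x↦r, Dx↦Dx/r' in L_f ⇒ L₀.
L = (-4 + 8·x + 64·x^2 + 192·x^3 + 192·x^4)·Dx + (1 + 4·x + 4·x^2 + 32·x^3 + 80·x^4 + 64·x^5)·Dx^2  (order 2).
h: a_k = 0, 6, 12, -8, -48, -384/5, …
ICs: h(0) = 0, h′(0) = 6.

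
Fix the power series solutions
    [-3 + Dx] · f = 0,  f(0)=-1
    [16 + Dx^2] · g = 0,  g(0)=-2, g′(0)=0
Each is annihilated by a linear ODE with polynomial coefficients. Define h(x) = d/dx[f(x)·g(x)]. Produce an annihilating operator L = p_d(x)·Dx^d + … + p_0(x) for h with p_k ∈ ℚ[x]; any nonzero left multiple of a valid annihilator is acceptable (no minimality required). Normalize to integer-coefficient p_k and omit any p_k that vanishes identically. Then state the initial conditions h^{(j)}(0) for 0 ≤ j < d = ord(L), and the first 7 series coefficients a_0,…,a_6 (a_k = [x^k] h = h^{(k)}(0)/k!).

L = 25 - 6·Dx + Dx^2  (order 2).
h: a_k = 6, -14, -117, -527/3, -79/4, 11753/60, 25481/120, …
ICs: h(0) = 6, h′(0) = -14.

f: a_k = -1, -3, -9/2, -9/2, -27/8, -81/40, -81/80, …
g: a_k = -2, 0, 16, 0, -64/3, 0, 512/45, …
h₀=f·g: eliminate ⇒ L₀, order ≤ 1·2.
h₀' ⇒ L via d/dx closure of L₀.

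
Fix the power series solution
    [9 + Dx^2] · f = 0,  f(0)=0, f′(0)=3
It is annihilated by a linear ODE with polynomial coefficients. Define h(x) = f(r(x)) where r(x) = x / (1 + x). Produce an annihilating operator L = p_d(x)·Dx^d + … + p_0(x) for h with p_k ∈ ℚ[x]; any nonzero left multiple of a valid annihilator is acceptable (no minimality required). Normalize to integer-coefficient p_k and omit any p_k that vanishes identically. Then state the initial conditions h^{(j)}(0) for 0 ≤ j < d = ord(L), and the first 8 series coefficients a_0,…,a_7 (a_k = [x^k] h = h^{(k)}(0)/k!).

f: a_k = 0, 3, 0, -9/2, 0, 81/40, 0, -243/560, …
Substitute x→r, Dx→(1/r')Dx; clear ⇒ L₀.
L = 9 + (2 + 6·x + 6·x^2 + 2·x^3)·Dx + (1 + 4·x + 6·x^2 + 4·x^3 + x^4)·Dx^2  (order 2).
h: a_k = 0, 3, -3, -3/2, 21/2, -879/40, 255/8, -19353/560, …
ICs: h(0) = 0, h′(0) = 3.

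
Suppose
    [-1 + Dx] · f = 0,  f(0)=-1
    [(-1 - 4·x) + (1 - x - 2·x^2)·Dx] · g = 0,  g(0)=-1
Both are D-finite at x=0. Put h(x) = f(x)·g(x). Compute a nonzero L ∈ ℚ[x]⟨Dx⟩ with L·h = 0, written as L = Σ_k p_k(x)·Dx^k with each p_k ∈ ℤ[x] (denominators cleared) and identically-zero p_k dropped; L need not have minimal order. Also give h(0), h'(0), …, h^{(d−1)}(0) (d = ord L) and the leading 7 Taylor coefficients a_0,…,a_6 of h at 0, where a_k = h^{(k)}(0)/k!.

L = (2 + 3·x - 2·x^2) + (-1 + x + 2·x^2)·Dx  (order 1).
h: a_k = 1, 2, 9/2, 26/3, 425/24, 701/20, 50737/720, …
ICs: h(0) = 1.

f: a_k = -1, -1, -1/2, -1/6, -1/24, -1/120, -1/720, …
g: a_k = -1, -1, -3, -5, -11, -21, -43, …
L₀ := L_f ⊗_s L_g (sym. prod.), ord ≤ 1.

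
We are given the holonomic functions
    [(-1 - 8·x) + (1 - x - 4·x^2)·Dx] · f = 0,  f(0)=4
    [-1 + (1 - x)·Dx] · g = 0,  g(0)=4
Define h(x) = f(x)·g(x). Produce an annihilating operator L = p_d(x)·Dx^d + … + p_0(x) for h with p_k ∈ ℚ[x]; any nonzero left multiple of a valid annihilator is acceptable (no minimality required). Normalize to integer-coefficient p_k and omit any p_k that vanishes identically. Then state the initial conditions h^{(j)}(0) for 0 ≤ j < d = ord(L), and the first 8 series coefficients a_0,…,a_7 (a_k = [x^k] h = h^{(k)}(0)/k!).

L = (-2 - 6·x + 12·x^2) + (1 - 2·x - 3·x^2 + 4·x^3)·Dx  (order 1).
h: a_k = 16, 32, 112, 256, 720, 1760, 4656, 11712, …
ICs: h(0) = 16.

f: a_k = 4, 4, 20, 36, 116, 260, 724, 1764, …
g: a_k = 4, 4, 4, 4, 4, 4, 4, 4, …
Product ⇒ symmetric product L₀, ord ≤ 1.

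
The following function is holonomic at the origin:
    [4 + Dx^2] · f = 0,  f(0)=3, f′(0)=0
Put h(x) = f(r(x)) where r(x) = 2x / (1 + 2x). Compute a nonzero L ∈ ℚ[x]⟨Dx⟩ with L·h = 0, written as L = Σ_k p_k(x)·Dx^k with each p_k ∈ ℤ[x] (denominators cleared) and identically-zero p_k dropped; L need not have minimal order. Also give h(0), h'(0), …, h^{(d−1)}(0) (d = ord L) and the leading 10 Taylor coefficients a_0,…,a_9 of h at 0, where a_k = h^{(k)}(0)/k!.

L = 16 + (4 + 24·x + 48·x^2 + 32·x^3)·Dx + (1 + 8·x + 24·x^2 + 32·x^3 + 16·x^4)·Dx^2  (order 2).
h: a_k = 3, 0, -24, 96, -256, 512, -9856/15, -1536/5, 602624/105, -2646016/105, …
ICs: h(0) = 3, h′(0) = 0.

f: a_k = 3, 0, -6, 0, 2, 0, -4/15, 0, 2/105, 0, …
L₀ from L_f via x↦r, Dx↦r'^{-1}Dx.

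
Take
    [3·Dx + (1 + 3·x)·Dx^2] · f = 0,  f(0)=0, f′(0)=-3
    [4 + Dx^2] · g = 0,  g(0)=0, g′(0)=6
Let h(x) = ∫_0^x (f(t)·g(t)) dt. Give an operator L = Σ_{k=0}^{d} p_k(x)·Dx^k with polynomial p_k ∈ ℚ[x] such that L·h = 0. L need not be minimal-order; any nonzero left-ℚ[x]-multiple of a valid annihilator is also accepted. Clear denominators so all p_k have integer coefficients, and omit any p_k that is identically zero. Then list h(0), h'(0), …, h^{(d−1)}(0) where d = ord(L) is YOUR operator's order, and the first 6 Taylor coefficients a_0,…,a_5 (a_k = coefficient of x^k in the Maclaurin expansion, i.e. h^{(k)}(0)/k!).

f: a_k = 0, -3, 9/2, -9, 81/4, -243/5, …
g: a_k = 0, 6, 0, -4, 0, 4/5, …
f·g: L₀ = L_f ⊗_s L_g, ord ≤ 2·2.
h=∫₀ˣh₀: take L = L₀·Dx.
L = (-1112 - 1248·x + 7344·x^2 + 27648·x^3 + 20736·x^4)·Dx + (-48 + 2160·x + 10368·x^2 + 10368·x^3)·Dx^2 + (-250 + 240·x + 4968·x^2 + 13824·x^3 + 10368·x^4)·Dx^3 + (-12 + 540·x + 2592·x^2 + 2592·x^3)·Dx^4 + (7 + 138·x + 783·x^2 + 1728·x^3 + 1296·x^4)·Dx^5  (order 5).
h: a_k = 0, 0, 0, -6, 27/4, -42/5, …
ICs: h(0) = 0, h′(0) = 0, h′′(0) = 0, h′′′(0) = -36, h′′′′(0) = 162.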